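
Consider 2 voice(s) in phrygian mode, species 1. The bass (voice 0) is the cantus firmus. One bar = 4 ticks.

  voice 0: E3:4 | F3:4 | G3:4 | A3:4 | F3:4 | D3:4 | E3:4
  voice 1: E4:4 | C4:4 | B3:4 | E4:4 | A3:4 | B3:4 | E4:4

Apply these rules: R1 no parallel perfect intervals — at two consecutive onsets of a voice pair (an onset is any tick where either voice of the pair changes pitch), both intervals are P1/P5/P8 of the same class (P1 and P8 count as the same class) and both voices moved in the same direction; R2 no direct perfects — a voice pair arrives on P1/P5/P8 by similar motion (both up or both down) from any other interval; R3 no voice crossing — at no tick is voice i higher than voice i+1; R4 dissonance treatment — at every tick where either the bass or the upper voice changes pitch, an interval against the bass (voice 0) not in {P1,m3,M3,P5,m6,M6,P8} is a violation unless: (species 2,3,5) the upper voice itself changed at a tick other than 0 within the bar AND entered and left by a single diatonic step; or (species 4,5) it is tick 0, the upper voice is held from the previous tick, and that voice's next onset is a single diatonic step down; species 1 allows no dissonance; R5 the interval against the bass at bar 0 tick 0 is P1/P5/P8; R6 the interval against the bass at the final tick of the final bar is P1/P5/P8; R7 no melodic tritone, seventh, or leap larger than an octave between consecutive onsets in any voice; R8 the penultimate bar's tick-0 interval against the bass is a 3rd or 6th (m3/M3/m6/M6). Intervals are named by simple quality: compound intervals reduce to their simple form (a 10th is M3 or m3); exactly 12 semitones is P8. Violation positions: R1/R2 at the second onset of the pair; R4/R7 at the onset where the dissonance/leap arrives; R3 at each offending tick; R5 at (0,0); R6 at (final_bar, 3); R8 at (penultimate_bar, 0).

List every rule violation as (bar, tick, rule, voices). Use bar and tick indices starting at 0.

bar 0: v0=E3 v1=E4 downbeat P8
bar 1: v0=F3 v1=C4 downbeat P5
bar 2: v0=G3 v1=B3 downbeat M3
bar 3: v0=A3 v1=E4 downbeat P5
bar 4: v0=F3 v1=A3 downbeat M3
bar 5: v0=D3 v1=B3 downbeat M6
bar 6: v0=E3 v1=E4 downbeat P8
  -> R2 @ bar 3 tick 0 v(0, 1): G3/B3 M3 -> A3/E4 P5 similar
  -> R2 @ bar 6 tick 0 v(0, 1): D3/B3 M6 -> E3/E4 P8 similar

(3, 0, R2, (0, 1))
(6, 0, R2, (0, 1))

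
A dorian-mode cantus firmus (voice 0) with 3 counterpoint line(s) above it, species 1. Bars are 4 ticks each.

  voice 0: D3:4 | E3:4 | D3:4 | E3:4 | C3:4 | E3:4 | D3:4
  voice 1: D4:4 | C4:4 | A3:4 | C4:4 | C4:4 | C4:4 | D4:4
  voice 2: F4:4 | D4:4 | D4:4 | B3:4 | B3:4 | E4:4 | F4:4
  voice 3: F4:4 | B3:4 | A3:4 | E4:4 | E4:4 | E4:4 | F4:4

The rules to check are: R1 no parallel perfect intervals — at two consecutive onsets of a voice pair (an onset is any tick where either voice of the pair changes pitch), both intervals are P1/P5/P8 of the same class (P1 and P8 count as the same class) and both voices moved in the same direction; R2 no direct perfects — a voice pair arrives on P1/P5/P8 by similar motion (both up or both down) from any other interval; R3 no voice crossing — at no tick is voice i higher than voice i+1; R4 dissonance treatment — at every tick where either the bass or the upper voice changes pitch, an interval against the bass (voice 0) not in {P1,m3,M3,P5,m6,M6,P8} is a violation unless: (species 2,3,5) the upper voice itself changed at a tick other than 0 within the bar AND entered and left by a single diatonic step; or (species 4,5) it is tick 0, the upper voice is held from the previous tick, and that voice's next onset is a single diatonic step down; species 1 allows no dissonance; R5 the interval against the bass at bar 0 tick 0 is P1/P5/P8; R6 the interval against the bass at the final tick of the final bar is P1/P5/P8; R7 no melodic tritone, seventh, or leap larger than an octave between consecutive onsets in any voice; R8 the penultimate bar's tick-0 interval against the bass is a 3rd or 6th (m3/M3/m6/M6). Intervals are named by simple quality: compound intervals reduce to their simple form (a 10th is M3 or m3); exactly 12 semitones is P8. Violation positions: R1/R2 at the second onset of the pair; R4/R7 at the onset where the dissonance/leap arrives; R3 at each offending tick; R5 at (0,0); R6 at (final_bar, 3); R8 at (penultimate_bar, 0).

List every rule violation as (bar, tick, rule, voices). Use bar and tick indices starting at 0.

bar 0: v0=D3 v1=D4 v2=F4 v3=F4 downbeat m3
bar 1: v0=E3 v1=C4 v2=D4 v3=B3 downbeat P5
bar 2: v0=D3 v1=A3 v2=D4 v3=A3 downbeat P5
bar 3: v0=E3 v1=C4 v2=B3 v3=E4 downbeat P8
bar 4: v0=C3 v1=C4 v2=B3 v3=E4 downbeat M3
bar 5: v0=E3 v1=C4 v2=E4 v3=E4 downbeat P8
bar 6: v0=D3 v1=D4 v2=F4 v3=F4 downbeat m3
  -> R5 @ bar 0 tick 0 v(0, 2): opens on m3
  -> R5 @ bar 0 tick 0 v(0, 3): opens on m3
  -> R3 @ bar 1 tick 0 v(2, 3): D4 above B3
  -> R4 @ bar 1 tick 0 v(0, 2): E3/D4 m7 untreated
  -> R7 @ bar 1 tick 0 v(3,): F4->B3 leap 6st
  -> R3 @ bar 1 tick 1 v(2, 3): D4 above B3
  -> R3 @ bar 1 tick 2 v(2, 3): D4 above B3
  -> R3 @ bar 1 tick 3 v(2, 3): D4 above B3
  -> R1 @ bar 2 tick 0 v(0, 3): E3/B3 P5 -> D3/A3 P5 similar
  -> R2 @ bar 2 tick 0 v(0, 1): E3/C4 m6 -> D3/A3 P5 similar
  -> R2 @ bar 2 tick 0 v(1, 3): C4/B3 m2 -> A3/A3 P1 similar
  -> R3 @ bar 2 tick 0 v(2, 3): D4 above A3
  -> R3 @ bar 2 tick 1 v(2, 3): D4 above A3
  -> R3 @ bar 2 tick 2 v(2, 3): D4 above A3
  -> R3 @ bar 2 tick 3 v(2, 3): D4 above A3
  -> R2 @ bar 3 tick 0 v(0, 3): D3/A3 P5 -> E3/E4 P8 similar
  -> R3 @ bar 3 tick 0 v(1, 2): C4 above B3
  -> R3 @ bar 3 tick 1 v(1, 2): C4 above B3
  -> R3 @ bar 3 tick 2 v(1, 2): C4 above B3
  -> R3 @ bar 3 tick 3 v(1, 2): C4 above B3
  -> R3 @ bar 4 tick 0 v(1, 2): C4 above B3
  -> R4 @ bar 4 tick 0 v(0, 2): C3/B3 M7 untreated
  -> R3 @ bar 4 tick 1 v(1, 2): C4 above B3
  -> R3 @ bar 4 tick 2 v(1, 2): C4 above B3
  -> R3 @ bar 4 tick 3 v(1, 2): C4 above B3
  -> R2 @ bar 5 tick 0 v(0, 2): C3/B3 M7 -> E3/E4 P8 similar
  -> R8 @ bar 5 tick 0 v(0, 2): penult P8 not 3rd/6th
  -> R8 @ bar 5 tick 0 v(0, 3): penult P8 not 3rd/6th
  -> R1 @ bar 6 tick 0 v(2, 3): E4/E4 P1 -> F4/F4 P1 similar
  -> R6 @ bar 6 tick 3 v(0, 2): closes on m3
  -> R6 @ bar 6 tick 3 v(0, 3): closes on m3

(0, 0, R5, (0, 2))
(0, 0, R5, (0, 3))
(1, 0, R3, (2, 3))
(1, 0, R4, (0, 2))
(1, 0, R7, (3,))
(1, 1, R3, (2, 3))
(1, 2, R3, (2, 3))
(1, 3, R3, (2, 3))
(2, 0, R1, (0, 3))
(2, 0, R2, (0, 1))
(2, 0, R2, (1, 3))
(2, 0, R3, (2, 3))
(2, 1, R3, (2, 3))
(2, 2, R3, (2, 3))
(2, 3, R3, (2, 3))
(3, 0, R2, (0, 3))
(3, 0, R3, (1, 2))
(3, 1, R3, (1, 2))
(3, 2, R3, (1, 2))
(3, 3, R3, (1, 2))
(4, 0, R3, (1, 2))
(4, 0, R4, (0, 2))
(4, 1, R3, (1, 2))
(4, 2, R3, (1, 2))
(4, 3, R3, (1, 2))
(5, 0, R2, (0, 2))
(5, 0, R8, (0, 2))
(5, 0, R8, (0, 3))
(6, 0, R1, (2, 3))
(6, 3, R6, (0, 2))
(6, 3, R6, (0, 3))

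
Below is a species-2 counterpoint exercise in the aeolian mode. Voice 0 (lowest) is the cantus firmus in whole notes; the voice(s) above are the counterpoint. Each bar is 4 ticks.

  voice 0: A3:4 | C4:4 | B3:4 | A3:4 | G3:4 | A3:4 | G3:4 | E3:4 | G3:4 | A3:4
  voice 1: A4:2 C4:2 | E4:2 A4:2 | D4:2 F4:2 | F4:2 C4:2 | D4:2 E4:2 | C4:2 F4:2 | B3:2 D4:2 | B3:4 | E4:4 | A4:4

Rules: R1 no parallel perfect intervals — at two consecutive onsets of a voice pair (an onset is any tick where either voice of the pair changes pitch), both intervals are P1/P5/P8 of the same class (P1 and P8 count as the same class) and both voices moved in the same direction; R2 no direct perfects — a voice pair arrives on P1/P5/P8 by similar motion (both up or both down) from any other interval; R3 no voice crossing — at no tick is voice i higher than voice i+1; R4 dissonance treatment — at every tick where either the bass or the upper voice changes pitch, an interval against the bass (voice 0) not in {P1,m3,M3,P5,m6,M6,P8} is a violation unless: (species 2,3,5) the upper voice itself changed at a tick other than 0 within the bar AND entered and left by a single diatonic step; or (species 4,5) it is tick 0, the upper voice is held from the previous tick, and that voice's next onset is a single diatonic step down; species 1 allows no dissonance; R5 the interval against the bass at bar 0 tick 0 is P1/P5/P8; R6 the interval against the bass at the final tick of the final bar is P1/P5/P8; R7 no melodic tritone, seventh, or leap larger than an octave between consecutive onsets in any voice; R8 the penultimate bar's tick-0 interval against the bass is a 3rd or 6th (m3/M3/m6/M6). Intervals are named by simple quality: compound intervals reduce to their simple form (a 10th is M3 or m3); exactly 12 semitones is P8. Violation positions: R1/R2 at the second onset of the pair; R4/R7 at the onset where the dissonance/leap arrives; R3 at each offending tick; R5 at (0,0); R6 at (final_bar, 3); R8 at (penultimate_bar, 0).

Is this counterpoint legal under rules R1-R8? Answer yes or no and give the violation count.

bar 0: v0=A3 v1=A4 (P8)
bar 1: v0=C4 v1=E4 (M3)
bar 2: v0=B3 v1=D4 (m3)
bar 3: v0=A3 v1=F4 (m6)
bar 4: v0=G3 v1=D4 (P5)
bar 5: v0=A3 v1=C4 (m3)
bar 6: v0=G3 v1=B3 (M3)
bar 7: v0=E3 v1=B3 (P5)
bar 8: v0=G3 v1=E4 (M6)
bar 9: v0=A3 v1=A4 (P8)
  R4 @ bar2.2: B3/F4 TT untreated
  R7 @ bar6.0: F4->B3 leap 6st
  R1 @ bar7.0: G3/D4 P5 -> E3/B3 P5 similar
  R2 @ bar9.0: G3/E4 M6 -> A3/A4 P8 similar

No (4 violations)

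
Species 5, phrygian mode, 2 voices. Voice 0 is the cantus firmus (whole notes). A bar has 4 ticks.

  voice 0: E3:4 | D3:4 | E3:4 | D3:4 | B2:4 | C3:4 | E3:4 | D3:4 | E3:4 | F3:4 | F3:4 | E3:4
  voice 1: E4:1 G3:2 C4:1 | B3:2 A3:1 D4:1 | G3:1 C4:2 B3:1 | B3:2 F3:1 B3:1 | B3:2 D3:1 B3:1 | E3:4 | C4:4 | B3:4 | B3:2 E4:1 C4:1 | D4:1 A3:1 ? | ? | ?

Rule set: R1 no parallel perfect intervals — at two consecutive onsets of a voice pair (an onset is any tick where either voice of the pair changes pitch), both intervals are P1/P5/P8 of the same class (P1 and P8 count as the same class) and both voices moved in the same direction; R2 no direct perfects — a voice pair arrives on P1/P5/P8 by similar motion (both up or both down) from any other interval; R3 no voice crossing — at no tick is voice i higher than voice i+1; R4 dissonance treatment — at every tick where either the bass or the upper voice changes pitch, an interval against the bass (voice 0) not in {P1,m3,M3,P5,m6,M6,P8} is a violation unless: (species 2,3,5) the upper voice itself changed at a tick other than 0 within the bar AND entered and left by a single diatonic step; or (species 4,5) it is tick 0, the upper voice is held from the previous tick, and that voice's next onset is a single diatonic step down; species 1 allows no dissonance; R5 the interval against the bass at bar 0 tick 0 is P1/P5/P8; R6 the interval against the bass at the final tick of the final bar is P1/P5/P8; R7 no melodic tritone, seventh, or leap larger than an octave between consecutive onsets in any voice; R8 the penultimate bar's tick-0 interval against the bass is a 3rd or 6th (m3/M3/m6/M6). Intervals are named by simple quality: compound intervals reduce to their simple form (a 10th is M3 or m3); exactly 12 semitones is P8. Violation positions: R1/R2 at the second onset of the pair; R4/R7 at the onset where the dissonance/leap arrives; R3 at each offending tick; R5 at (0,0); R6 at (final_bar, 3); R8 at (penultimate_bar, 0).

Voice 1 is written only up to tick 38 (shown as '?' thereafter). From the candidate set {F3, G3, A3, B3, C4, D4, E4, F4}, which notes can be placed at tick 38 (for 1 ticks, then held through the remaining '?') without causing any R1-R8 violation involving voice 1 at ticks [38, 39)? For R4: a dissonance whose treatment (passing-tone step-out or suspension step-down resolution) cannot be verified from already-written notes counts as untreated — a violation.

F3: legal
G3: violates R4
A3: legal
B3: violates R4
C4: legal
D4: legal
E4: violates R4
F4: legal

{A3, C4, D4, F3, F4}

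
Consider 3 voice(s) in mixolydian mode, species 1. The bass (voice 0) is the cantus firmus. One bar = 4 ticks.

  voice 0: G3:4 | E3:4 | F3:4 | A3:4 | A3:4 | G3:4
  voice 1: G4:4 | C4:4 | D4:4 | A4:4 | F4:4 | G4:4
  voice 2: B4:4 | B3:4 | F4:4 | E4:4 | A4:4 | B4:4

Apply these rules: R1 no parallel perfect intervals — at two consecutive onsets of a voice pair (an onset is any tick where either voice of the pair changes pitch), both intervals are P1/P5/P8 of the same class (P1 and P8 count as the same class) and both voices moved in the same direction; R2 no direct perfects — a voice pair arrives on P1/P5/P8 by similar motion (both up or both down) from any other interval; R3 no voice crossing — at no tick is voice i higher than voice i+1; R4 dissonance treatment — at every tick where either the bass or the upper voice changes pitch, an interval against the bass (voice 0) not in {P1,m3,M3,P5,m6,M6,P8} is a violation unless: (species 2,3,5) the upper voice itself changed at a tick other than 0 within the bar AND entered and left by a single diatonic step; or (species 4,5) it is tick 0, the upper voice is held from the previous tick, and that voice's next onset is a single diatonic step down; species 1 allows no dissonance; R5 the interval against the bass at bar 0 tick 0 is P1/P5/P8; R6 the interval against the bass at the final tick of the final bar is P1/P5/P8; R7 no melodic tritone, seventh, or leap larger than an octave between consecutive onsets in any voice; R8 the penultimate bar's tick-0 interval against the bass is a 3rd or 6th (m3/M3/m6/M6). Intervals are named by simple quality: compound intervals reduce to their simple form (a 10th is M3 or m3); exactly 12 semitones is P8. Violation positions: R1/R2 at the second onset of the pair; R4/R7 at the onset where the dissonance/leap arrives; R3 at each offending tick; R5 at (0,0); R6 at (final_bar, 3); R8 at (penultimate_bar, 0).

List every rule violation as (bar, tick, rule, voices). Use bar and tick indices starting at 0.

(0, 0, R5, (0, 2))
(1, 0, R2, (0, 2))
(1, 0, R3, (1, 2))
(1, 1, R3, (1, 2))
(1, 2, R3, (1, 2))
(1, 3, R3, (1, 2))
(2, 0, R2, (0, 2))
(2, 0, R7, (2,))
(3, 0, R2, (0, 1))
(3, 0, R3, (1, 2))
(3, 1, R3, (1, 2))
(3, 2, R3, (1, 2))
(3, 3, R3, (1, 2))
(4, 0, R8, (0, 2))
(5, 3, R6, (0, 2))

bar 0: v0=G3 v1=G4 v2=B4 downbeat M3
bar 1: v0=E3 v1=C4 v2=B3 downbeat P5
bar 2: v0=F3 v1=D4 v2=F4 downbeat P8
bar 3: v0=A3 v1=A4 v2=E4 downbeat P5
bar 4: v0=A3 v1=F4 v2=A4 downbeat P8
bar 5: v0=G3 v1=G4 v2=B4 downbeat M3
  -> R5 @ bar 0 tick 0 v(0, 2): opens on M3
  -> R2 @ bar 1 tick 0 v(0, 2): G3/B4 M3 -> E3/B3 P5 similar
  -> R3 @ bar 1 tick 0 v(1, 2): C4 above B3
  -> R3 @ bar 1 tick 1 v(1, 2): C4 above B3
  -> R3 @ bar 1 tick 2 v(1, 2): C4 above B3
  -> R3 @ bar 1 tick 3 v(1, 2): C4 above B3
  -> R2 @ bar 2 tick 0 v(0, 2): E3/B3 P5 -> F3/F4 P8 similar
  -> R7 @ bar 2 tick 0 v(2,): B3->F4 leap 6st
  -> R2 @ bar 3 tick 0 v(0, 1): F3/D4 M6 -> A3/A4 P8 similar
  -> R3 @ bar 3 tick 0 v(1, 2): A4 above E4
  -> R3 @ bar 3 tick 1 v(1, 2): A4 above E4
  -> R3 @ bar 3 tick 2 v(1, 2): A4 above E4
  -> R3 @ bar 3 tick 3 v(1, 2): A4 above E4
  -> R8 @ bar 4 tick 0 v(0, 2): penult P8 not 3rd/6th
  -> R6 @ bar 5 tick 3 v(0, 2): closes on M3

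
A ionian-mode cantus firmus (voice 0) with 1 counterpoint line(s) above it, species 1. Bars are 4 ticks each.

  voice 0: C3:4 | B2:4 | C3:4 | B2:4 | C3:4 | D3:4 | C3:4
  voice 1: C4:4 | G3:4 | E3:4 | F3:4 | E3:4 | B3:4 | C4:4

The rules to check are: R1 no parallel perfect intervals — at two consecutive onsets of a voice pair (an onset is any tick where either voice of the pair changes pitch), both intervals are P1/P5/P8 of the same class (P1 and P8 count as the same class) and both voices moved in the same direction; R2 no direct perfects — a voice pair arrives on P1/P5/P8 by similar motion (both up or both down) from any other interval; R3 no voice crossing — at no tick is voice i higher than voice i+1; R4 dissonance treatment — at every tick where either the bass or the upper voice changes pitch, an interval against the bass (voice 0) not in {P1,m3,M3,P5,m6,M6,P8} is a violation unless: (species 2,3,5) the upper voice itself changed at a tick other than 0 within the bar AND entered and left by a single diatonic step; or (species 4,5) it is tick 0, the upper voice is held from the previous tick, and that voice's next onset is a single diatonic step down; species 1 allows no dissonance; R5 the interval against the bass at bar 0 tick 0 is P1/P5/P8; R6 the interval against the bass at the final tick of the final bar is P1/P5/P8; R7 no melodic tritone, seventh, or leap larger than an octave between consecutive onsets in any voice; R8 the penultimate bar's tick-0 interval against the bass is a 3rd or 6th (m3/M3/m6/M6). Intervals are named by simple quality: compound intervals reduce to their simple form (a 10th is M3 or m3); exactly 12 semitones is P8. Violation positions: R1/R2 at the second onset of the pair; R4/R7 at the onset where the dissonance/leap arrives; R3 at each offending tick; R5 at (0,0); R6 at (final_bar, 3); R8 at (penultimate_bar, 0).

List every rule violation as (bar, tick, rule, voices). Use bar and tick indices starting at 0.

(3, 0, R4, (0, 1))

bar 0: v0=C3 v1=C4 downbeat P8
bar 1: v0=B2 v1=G3 downbeat m6
bar 2: v0=C3 v1=E3 downbeat M3
bar 3: v0=B2 v1=F3 downbeat TT
bar 4: v0=C3 v1=E3 downbeat M3
bar 5: v0=D3 v1=B3 downbeat M6
bar 6: v0=C3 v1=C4 downbeat P8
  -> R4 @ bar 3 tick 0 v(0, 1): B2/F3 TT untreated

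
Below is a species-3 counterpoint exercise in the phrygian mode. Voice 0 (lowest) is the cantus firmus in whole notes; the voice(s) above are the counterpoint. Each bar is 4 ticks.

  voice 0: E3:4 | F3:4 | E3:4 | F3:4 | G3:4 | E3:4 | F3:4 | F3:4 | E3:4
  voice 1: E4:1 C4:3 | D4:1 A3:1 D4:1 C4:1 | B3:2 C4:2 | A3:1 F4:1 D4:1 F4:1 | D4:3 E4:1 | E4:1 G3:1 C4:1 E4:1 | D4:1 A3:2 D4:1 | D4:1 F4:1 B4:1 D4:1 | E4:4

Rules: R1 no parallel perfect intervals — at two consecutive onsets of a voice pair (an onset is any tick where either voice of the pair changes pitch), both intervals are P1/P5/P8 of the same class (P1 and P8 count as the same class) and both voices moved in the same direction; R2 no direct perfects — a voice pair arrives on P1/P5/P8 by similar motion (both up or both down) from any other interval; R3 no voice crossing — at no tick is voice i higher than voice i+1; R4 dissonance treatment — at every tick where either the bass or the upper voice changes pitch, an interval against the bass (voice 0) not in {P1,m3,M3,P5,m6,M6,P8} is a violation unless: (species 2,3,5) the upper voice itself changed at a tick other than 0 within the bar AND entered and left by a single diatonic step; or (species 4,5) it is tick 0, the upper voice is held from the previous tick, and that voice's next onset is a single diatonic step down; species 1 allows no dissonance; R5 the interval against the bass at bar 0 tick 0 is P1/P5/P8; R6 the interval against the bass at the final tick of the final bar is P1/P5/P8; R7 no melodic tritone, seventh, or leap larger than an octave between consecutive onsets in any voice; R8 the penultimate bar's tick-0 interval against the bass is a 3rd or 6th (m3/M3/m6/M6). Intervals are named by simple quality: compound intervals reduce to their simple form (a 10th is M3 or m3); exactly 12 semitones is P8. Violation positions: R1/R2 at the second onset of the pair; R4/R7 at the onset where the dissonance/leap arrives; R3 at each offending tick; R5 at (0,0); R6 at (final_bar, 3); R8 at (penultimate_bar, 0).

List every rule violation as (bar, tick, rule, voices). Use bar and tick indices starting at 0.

(2, 0, R1, (0, 1))
(7, 2, R4, (0, 1))
(7, 2, R7, (1,))

bar 0: v0=E3 v1=E4 downbeat P8
bar 1: v0=F3 v1=D4 downbeat M6
bar 2: v0=E3 v1=B3 downbeat P5
bar 3: v0=F3 v1=A3 downbeat M3
bar 4: v0=G3 v1=D4 downbeat P5
bar 5: v0=E3 v1=E4 downbeat P8
bar 6: v0=F3 v1=D4 downbeat M6
bar 7: v0=F3 v1=D4 downbeat M6
bar 8: v0=E3 v1=E4 downbeat P8
  -> R1 @ bar 2 tick 0 v(0, 1): F3/C4 P5 -> E3/B3 P5 similar
  -> R4 @ bar 7 tick 2 v(0, 1): F3/B4 TT untreated
  -> R7 @ bar 7 tick 2 v(1,): F4->B4 leap 6st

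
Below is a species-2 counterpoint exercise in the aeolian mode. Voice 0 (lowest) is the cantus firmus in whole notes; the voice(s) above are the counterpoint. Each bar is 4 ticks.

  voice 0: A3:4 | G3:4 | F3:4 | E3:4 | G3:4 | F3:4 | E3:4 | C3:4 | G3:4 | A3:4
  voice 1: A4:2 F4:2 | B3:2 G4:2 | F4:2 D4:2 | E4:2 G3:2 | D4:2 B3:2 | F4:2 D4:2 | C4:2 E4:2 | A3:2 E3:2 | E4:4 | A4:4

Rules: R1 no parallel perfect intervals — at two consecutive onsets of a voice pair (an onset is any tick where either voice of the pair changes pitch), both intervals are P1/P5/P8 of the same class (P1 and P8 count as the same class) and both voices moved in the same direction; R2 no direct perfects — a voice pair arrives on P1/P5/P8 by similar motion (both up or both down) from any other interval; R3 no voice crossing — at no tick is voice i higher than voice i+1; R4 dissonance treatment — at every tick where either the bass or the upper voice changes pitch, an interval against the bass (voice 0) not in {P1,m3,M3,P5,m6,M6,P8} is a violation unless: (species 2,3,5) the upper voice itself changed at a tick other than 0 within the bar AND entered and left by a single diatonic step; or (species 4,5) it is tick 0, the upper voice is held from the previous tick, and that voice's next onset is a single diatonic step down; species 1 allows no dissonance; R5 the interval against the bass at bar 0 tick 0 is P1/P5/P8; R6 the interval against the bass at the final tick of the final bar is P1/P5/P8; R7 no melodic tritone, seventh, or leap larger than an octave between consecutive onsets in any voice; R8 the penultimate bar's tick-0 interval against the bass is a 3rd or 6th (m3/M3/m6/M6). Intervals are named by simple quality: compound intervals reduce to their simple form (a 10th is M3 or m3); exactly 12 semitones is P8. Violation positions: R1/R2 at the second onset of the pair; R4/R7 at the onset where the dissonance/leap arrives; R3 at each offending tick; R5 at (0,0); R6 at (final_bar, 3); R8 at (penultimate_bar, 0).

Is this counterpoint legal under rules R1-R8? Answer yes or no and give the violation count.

bar 0: v0=A3 v1=A4 (P8)
bar 1: v0=G3 v1=B3 (M3)
bar 2: v0=F3 v1=F4 (P8)
bar 3: v0=E3 v1=E4 (P8)
bar 4: v0=G3 v1=D4 (P5)
bar 5: v0=F3 v1=F4 (P8)
bar 6: v0=E3 v1=C4 (m6)
bar 7: v0=C3 v1=A3 (M6)
bar 8: v0=G3 v1=E4 (M6)
bar 9: v0=A3 v1=A4 (P8)
  R7 @ bar1.0: F4->B3 leap 6st
  R1 @ bar2.0: G3/G4 P8 -> F3/F4 P8 similar
  R2 @ bar4.0: E3/G3 m3 -> G3/D4 P5 similar
  R7 @ bar5.0: B3->F4 leap 6st
  R2 @ bar9.0: G3/E4 M6 -> A3/A4 P8 similar

No (5 violations)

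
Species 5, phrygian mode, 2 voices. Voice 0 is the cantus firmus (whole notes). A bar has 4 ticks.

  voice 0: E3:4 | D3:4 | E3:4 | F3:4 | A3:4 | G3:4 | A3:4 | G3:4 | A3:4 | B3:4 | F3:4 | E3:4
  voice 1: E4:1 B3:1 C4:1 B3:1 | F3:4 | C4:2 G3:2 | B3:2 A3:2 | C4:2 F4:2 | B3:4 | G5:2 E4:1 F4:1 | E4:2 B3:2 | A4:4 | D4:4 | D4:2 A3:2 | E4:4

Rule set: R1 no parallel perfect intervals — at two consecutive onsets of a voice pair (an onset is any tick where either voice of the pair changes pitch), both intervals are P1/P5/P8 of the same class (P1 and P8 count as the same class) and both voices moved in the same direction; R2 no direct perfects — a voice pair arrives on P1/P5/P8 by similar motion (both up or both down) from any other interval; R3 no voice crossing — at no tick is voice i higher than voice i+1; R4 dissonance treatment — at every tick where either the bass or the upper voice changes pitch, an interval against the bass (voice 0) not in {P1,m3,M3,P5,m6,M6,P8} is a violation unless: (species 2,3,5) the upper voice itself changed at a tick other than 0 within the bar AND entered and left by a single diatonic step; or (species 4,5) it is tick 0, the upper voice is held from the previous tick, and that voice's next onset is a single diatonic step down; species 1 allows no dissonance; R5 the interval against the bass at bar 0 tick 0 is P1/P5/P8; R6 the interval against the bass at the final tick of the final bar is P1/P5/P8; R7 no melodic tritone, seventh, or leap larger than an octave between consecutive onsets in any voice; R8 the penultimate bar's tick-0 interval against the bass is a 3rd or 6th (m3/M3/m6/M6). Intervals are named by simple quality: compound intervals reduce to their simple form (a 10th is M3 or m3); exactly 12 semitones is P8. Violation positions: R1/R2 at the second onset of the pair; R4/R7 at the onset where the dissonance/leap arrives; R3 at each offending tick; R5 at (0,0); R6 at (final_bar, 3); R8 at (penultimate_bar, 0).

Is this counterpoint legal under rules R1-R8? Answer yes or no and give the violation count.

No (9 violations)

bar 0: v0=E3 v1=E4 (P8)
bar 1: v0=D3 v1=F3 (m3)
bar 2: v0=E3 v1=C4 (m6)
bar 3: v0=F3 v1=B3 (TT)
bar 4: v0=A3 v1=C4 (m3)
bar 5: v0=G3 v1=B3 (M3)
bar 6: v0=A3 v1=G5 (m7)
bar 7: v0=G3 v1=E4 (M6)
bar 8: v0=A3 v1=A4 (P8)
bar 9: v0=B3 v1=D4 (m3)
bar 10: v0=F3 v1=D4 (M6)
bar 11: v0=E3 v1=E4 (P8)
  R7 @ bar1.0: B3->F3 leap 6st
  R4 @ bar3.0: F3/B3 TT untreated
  R7 @ bar5.0: F4->B3 leap 6st
  R4 @ bar6.0: A3/G5 m7 untreated
  R7 @ bar6.0: B3->G5 leap 20st
  R7 @ bar6.2: G5->E4 leap 15st
  R2 @ bar8.0: G3/B3 M3 -> A3/A4 P8 similar
  R7 @ bar8.0: B3->A4 leap 10st
  R7 @ bar10.0: B3->F3 leap 6st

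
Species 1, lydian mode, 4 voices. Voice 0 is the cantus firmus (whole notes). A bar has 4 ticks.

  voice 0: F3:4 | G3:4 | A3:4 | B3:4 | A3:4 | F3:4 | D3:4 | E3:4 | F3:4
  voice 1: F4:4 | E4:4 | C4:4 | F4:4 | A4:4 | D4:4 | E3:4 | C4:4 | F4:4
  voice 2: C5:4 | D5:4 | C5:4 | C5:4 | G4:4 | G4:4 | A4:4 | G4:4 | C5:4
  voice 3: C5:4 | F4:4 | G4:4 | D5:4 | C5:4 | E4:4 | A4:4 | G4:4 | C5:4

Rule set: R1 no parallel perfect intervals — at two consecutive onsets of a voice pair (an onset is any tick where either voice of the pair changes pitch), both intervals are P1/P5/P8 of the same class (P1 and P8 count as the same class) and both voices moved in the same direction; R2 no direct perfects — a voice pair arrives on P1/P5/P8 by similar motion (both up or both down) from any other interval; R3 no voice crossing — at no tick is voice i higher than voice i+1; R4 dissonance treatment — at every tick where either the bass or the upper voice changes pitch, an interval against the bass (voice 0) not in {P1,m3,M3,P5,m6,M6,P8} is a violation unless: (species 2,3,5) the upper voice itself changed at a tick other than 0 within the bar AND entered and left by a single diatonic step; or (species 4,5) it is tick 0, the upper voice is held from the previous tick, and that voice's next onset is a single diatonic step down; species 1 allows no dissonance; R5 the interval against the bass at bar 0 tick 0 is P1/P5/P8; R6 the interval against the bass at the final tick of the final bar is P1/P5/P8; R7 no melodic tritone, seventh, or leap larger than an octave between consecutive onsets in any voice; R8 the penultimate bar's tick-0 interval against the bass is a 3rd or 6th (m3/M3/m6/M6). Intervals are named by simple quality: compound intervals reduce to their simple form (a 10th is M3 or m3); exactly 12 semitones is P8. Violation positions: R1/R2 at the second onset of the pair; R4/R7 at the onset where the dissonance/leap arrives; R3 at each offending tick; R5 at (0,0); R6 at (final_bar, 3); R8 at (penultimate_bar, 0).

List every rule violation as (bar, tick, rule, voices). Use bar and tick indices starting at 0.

(1, 0, R1, (0, 2))
(1, 0, R3, (2, 3))
(1, 0, R4, (0, 3))
(1, 1, R3, (2, 3))
(1, 2, R3, (2, 3))
(1, 3, R3, (2, 3))
(2, 0, R2, (1, 2))
(2, 0, R3, (2, 3))
(2, 0, R4, (0, 3))
(2, 1, R3, (2, 3))
(2, 2, R3, (2, 3))
(2, 3, R3, (2, 3))
(3, 0, R4, (0, 1))
(3, 0, R4, (0, 2))
(4, 0, R3, (1, 2))
(4, 0, R4, (0, 2))
(4, 1, R3, (1, 2))
(4, 2, R3, (1, 2))
(4, 3, R3, (1, 2))
(5, 0, R3, (2, 3))
(5, 0, R4, (0, 2))
(5, 0, R4, (0, 3))
(5, 1, R3, (2, 3))
(5, 2, R3, (2, 3))
(5, 3, R3, (2, 3))
(6, 0, R2, (2, 3))
(6, 0, R4, (0, 1))
(6, 0, R7, (1,))
(7, 0, R1, (2, 3))
(8, 0, R1, (1, 2))
(8, 0, R1, (1, 3))
(8, 0, R1, (2, 3))
(8, 0, R2, (0, 1))
(8, 0, R2, (0, 2))
(8, 0, R2, (0, 3))

bar 0: v0=F3 v1=F4 v2=C5 v3=C5 downbeat P5
bar 1: v0=G3 v1=E4 v2=D5 v3=F4 downbeat m7
bar 2: v0=A3 v1=C4 v2=C5 v3=G4 downbeat m7
bar 3: v0=B3 v1=F4 v2=C5 v3=D5 downbeat m3
bar 4: v0=A3 v1=A4 v2=G4 v3=C5 downbeat m3
bar 5: v0=F3 v1=D4 v2=G4 v3=E4 downbeat M7
bar 6: v0=D3 v1=E3 v2=A4 v3=A4 downbeat P5
bar 7: v0=E3 v1=C4 v2=G4 v3=G4 downbeat m3
bar 8: v0=F3 v1=F4 v2=C5 v3=C5 downbeat P5
  -> R1 @ bar 1 tick 0 v(0, 2): F3/C5 P5 -> G3/D5 P5 similar
  -> R3 @ bar 1 tick 0 v(2, 3): D5 above F4
  -> R4 @ bar 1 tick 0 v(0, 3): G3/F4 m7 untreated
  -> R3 @ bar 1 tick 1 v(2, 3): D5 above F4
  -> R3 @ bar 1 tick 2 v(2, 3): D5 above F4
  -> R3 @ bar 1 tick 3 v(2, 3): D5 above F4
  -> R2 @ bar 2 tick 0 v(1, 2): E4/D5 m7 -> C4/C5 P8 similar
  -> R3 @ bar 2 tick 0 v(2, 3): C5 above G4
  -> R4 @ bar 2 tick 0 v(0, 3): A3/G4 m7 untreated
  -> R3 @ bar 2 tick 1 v(2, 3): C5 above G4
  -> R3 @ bar 2 tick 2 v(2, 3): C5 above G4
  -> R3 @ bar 2 tick 3 v(2, 3): C5 above G4
  -> R4 @ bar 3 tick 0 v(0, 1): B3/F4 TT untreated
  -> R4 @ bar 3 tick 0 v(0, 2): B3/C5 m2 untreated
  -> R3 @ bar 4 tick 0 v(1, 2): A4 above G4
  -> R4 @ bar 4 tick 0 v(0, 2): A3/G4 m7 untreated
  -> R3 @ bar 4 tick 1 v(1, 2): A4 above G4
  -> R3 @ bar 4 tick 2 v(1, 2): A4 above G4
  -> R3 @ bar 4 tick 3 v(1, 2): A4 above G4
  -> R3 @ bar 5 tick 0 v(2, 3): G4 above E4
  -> R4 @ bar 5 tick 0 v(0, 2): F3/G4 M2 untreated
  -> R4 @ bar 5 tick 0 v(0, 3): F3/E4 M7 untreated
  -> R3 @ bar 5 tick 1 v(2, 3): G4 above E4
  -> R3 @ bar 5 tick 2 v(2, 3): G4 above E4
  -> R3 @ bar 5 tick 3 v(2, 3): G4 above E4
  -> R2 @ bar 6 tick 0 v(2, 3): G4/E4 m3 -> A4/A4 P1 similar
  -> R4 @ bar 6 tick 0 v(0, 1): D3/E3 M2 untreated
  -> R7 @ bar 6 tick 0 v(1,): D4->E3 leap 10st
  -> R1 @ bar 7 tick 0 v(2, 3): A4/A4 P1 -> G4/G4 P1 similar
  -> R1 @ bar 8 tick 0 v(1, 2): C4/G4 P5 -> F4/C5 P5 similar
  -> R1 @ bar 8 tick 0 v(1, 3): C4/G4 P5 -> F4/C5 P5 similar
  -> R1 @ bar 8 tick 0 v(2, 3): G4/G4 P1 -> C5/C5 P1 similar
  -> R2 @ bar 8 tick 0 v(0, 1): E3/C4 m6 -> F3/F4 P8 similar
  -> R2 @ bar 8 tick 0 v(0, 2): E3/G4 m3 -> F3/C5 P5 similar
  -> R2 @ bar 8 tick 0 v(0, 3): E3/G4 m3 -> F3/C5 P5 similar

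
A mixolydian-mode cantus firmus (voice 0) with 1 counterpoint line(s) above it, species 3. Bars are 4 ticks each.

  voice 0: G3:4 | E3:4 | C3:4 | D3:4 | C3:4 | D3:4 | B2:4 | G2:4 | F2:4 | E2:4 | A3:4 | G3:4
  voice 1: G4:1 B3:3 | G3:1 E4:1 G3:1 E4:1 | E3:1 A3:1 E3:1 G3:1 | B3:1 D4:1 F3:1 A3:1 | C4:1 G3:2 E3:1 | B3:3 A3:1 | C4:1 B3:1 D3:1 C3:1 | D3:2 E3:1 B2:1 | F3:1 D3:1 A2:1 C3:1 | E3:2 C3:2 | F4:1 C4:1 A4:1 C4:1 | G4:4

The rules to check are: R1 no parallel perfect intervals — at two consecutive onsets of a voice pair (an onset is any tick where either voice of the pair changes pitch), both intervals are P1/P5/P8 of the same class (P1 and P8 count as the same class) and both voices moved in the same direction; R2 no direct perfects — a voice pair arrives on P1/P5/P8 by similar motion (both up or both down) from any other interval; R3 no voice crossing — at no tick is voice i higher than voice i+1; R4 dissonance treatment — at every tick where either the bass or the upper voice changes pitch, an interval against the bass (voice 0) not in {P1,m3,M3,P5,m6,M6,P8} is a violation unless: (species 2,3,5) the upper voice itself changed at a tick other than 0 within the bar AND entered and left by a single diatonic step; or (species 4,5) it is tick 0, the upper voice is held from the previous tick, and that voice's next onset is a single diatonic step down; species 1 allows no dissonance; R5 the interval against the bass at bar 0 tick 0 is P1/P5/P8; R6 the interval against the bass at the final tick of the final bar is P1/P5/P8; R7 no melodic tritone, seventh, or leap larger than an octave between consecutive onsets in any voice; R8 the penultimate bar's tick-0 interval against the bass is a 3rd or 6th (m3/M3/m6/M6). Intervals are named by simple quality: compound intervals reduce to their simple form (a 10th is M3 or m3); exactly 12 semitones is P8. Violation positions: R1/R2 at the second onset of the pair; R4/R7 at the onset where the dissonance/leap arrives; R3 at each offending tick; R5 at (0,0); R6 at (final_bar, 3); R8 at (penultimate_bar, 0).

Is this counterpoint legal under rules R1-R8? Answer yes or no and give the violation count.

bar 0: v0=G3 v1=G4 (P8)
bar 1: v0=E3 v1=G3 (m3)
bar 2: v0=C3 v1=E3 (M3)
bar 3: v0=D3 v1=B3 (M6)
bar 4: v0=C3 v1=C4 (P8)
bar 5: v0=D3 v1=B3 (M6)
bar 6: v0=B2 v1=C4 (m2)
bar 7: v0=G2 v1=D3 (P5)
bar 8: v0=F2 v1=F3 (P8)
bar 9: v0=E2 v1=E3 (P8)
bar 10: v0=A3 v1=F4 (m6)
bar 11: v0=G3 v1=G4 (P8)
  R4 @ bar6.0: B2/C4 m2 untreated
  R7 @ bar8.0: B2->F3 leap 6st
  R7 @ bar10.0: E2->A3 leap 17st
  R7 @ bar10.0: C3->F4 leap 17st

No (4 violations)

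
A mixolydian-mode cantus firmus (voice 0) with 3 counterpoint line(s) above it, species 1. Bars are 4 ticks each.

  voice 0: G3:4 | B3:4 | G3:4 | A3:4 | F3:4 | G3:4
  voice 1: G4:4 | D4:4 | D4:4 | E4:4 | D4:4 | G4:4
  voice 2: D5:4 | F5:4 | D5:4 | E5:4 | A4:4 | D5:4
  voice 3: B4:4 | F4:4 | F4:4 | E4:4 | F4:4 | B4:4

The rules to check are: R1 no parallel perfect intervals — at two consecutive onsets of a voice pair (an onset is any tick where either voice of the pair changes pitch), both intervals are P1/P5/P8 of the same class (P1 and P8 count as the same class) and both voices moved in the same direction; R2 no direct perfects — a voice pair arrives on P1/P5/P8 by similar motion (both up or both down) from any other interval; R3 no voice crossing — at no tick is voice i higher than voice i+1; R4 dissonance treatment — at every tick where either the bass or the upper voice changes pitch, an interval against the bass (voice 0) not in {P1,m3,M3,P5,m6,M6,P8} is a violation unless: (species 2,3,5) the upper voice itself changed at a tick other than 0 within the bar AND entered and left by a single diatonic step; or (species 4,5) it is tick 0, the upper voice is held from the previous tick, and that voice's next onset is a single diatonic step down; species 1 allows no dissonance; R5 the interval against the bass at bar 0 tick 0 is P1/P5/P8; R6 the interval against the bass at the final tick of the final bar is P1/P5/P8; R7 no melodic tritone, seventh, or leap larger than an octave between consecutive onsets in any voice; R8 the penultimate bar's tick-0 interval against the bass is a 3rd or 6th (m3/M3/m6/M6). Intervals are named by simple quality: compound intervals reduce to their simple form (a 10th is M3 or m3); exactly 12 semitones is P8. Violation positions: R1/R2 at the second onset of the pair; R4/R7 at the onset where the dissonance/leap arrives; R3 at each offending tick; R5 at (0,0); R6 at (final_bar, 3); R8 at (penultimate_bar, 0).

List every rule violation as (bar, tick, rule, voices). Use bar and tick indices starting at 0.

bar 0: v0=G3 v1=G4 v2=D5 v3=B4 downbeat M3
bar 1: v0=B3 v1=D4 v2=F5 v3=F4 downbeat TT
bar 2: v0=G3 v1=D4 v2=D5 v3=F4 downbeat m7
bar 3: v0=A3 v1=E4 v2=E5 v3=E4 downbeat P5
bar 4: v0=F3 v1=D4 v2=A4 v3=F4 downbeat P8
bar 5: v0=G3 v1=G4 v2=D5 v3=B4 downbeat M3
  -> R3 @ bar 0 tick 0 v(2, 3): D5 above B4
  -> R5 @ bar 0 tick 0 v(0, 3): opens on M3
  -> R3 @ bar 0 tick 1 v(2, 3): D5 above B4
  -> R3 @ bar 0 tick 2 v(2, 3): D5 above B4
  -> R3 @ bar 0 tick 3 v(2, 3): D5 above B4
  -> R3 @ bar 1 tick 0 v(2, 3): F5 above F4
  -> R4 @ bar 1 tick 0 v(0, 2): B3/F5 TT untreated
  -> R4 @ bar 1 tick 0 v(0, 3): B3/F4 TT untreated
  -> R7 @ bar 1 tick 0 v(3,): B4->F4 leap 6st
  -> R3 @ bar 1 tick 1 v(2, 3): F5 above F4
  -> R3 @ bar 1 tick 2 v(2, 3): F5 above F4
  -> R3 @ bar 1 tick 3 v(2, 3): F5 above F4
  -> R2 @ bar 2 tick 0 v(0, 2): B3/F5 TT -> G3/D5 P5 similar
  -> R3 @ bar 2 tick 0 v(2, 3): D5 above F4
  -> R4 @ bar 2 tick 0 v(0, 3): G3/F4 m7 untreated
  -> R3 @ bar 2 tick 1 v(2, 3): D5 above F4
  -> R3 @ bar 2 tick 2 v(2, 3): D5 above F4
  -> R3 @ bar 2 tick 3 v(2, 3): D5 above F4
  -> R1 @ bar 3 tick 0 v(0, 1): G3/D4 P5 -> A3/E4 P5 similar
  -> R1 @ bar 3 tick 0 v(0, 2): G3/D5 P5 -> A3/E5 P5 similar
  -> R1 @ bar 3 tick 0 v(1, 2): D4/D5 P8 -> E4/E5 P8 similar
  -> R3 @ bar 3 tick 0 v(2, 3): E5 above E4
  -> R3 @ bar 3 tick 1 v(2, 3): E5 above E4
  -> R3 @ bar 3 tick 2 v(2, 3): E5 above E4
  -> R3 @ bar 3 tick 3 v(2, 3): E5 above E4
  -> R2 @ bar 4 tick 0 v(1, 2): E4/E5 P8 -> D4/A4 P5 similar
  -> R3 @ bar 4 tick 0 v(2, 3): A4 above F4
  -> R8 @ bar 4 tick 0 v(0, 3): penult P8 not 3rd/6th
  -> R3 @ bar 4 tick 1 v(2, 3): A4 above F4
  -> R3 @ bar 4 tick 2 v(2, 3): A4 above F4
  -> R3 @ bar 4 tick 3 v(2, 3): A4 above F4
  -> R1 @ bar 5 tick 0 v(1, 2): D4/A4 P5 -> G4/D5 P5 similar
  -> R2 @ bar 5 tick 0 v(0, 1): F3/D4 M6 -> G3/G4 P8 similar
  -> R2 @ bar 5 tick 0 v(0, 2): F3/A4 M3 -> G3/D5 P5 similar
  -> R3 @ bar 5 tick 0 v(2, 3): D5 above B4
  -> R7 @ bar 5 tick 0 v(3,): F4->B4 leap 6st
  -> R3 @ bar 5 tick 1 v(2, 3): D5 above B4
  -> R3 @ bar 5 tick 2 v(2, 3): D5 above B4
  -> R3 @ bar 5 tick 3 v(2, 3): D5 above B4
  -> R6 @ bar 5 tick 3 v(0, 3): closes on M3

(0, 0, R3, (2, 3))
(0, 0, R5, (0, 3))
(0, 1, R3, (2, 3))
(0, 2, R3, (2, 3))
(0, 3, R3, (2, 3))
(1, 0, R3, (2, 3))
(1, 0, R4, (0, 2))
(1, 0, R4, (0, 3))
(1, 0, R7, (3,))
(1, 1, R3, (2, 3))
(1, 2, R3, (2, 3))
(1, 3, R3, (2, 3))
(2, 0, R2, (0, 2))
(2, 0, R3, (2, 3))
(2, 0, R4, (0, 3))
(2, 1, R3, (2, 3))
(2, 2, R3, (2, 3))
(2, 3, R3, (2, 3))
(3, 0, R1, (0, 1))
(3, 0, R1, (0, 2))
(3, 0, R1, (1, 2))
(3, 0, R3, (2, 3))
(3, 1, R3, (2, 3))
(3, 2, R3, (2, 3))
(3, 3, R3, (2, 3))
(4, 0, R2, (1, 2))
(4, 0, R3, (2, 3))
(4, 0, R8, (0, 3))
(4, 1, R3, (2, 3))
(4, 2, R3, (2, 3))
(4, 3, R3, (2, 3))
(5, 0, R1, (1, 2))
(5, 0, R2, (0, 1))
(5, 0, R2, (0, 2))
(5, 0, R3, (2, 3))
(5, 0, R7, (3,))
(5, 1, R3, (2, 3))
(5, 2, R3, (2, 3))
(5, 3, R3, (2, 3))
(5, 3, R6, (0, 3))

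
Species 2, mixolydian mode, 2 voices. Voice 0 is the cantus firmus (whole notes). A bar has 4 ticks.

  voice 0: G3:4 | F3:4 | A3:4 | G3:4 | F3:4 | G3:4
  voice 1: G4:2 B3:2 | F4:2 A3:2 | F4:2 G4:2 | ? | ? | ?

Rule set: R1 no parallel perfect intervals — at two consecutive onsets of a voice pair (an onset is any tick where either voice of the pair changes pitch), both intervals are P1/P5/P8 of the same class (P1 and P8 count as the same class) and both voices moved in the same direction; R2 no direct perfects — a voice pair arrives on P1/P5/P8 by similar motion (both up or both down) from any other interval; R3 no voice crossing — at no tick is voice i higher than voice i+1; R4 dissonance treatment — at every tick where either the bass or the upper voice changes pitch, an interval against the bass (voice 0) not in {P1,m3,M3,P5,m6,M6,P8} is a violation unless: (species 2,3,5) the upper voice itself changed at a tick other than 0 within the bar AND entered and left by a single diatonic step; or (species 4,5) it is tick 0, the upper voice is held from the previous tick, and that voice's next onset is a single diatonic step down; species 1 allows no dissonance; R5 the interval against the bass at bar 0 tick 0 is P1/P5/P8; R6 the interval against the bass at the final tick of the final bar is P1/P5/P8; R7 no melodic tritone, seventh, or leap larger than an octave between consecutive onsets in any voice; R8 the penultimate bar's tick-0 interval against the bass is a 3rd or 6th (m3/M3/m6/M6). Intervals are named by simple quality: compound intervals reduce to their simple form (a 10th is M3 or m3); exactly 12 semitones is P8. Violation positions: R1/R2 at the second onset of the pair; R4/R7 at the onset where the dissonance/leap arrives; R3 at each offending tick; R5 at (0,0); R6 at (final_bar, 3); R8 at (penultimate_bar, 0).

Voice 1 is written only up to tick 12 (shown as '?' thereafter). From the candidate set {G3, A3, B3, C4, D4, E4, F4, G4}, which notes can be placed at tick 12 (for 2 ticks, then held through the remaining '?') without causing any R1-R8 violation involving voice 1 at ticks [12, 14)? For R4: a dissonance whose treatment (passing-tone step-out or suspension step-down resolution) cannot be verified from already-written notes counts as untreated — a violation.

{B3, E4, G4}

G3: violates R2
A3: violates R4,R7
B3: legal
C4: violates R4
D4: violates R2
E4: legal
F4: violates R4
G4: legal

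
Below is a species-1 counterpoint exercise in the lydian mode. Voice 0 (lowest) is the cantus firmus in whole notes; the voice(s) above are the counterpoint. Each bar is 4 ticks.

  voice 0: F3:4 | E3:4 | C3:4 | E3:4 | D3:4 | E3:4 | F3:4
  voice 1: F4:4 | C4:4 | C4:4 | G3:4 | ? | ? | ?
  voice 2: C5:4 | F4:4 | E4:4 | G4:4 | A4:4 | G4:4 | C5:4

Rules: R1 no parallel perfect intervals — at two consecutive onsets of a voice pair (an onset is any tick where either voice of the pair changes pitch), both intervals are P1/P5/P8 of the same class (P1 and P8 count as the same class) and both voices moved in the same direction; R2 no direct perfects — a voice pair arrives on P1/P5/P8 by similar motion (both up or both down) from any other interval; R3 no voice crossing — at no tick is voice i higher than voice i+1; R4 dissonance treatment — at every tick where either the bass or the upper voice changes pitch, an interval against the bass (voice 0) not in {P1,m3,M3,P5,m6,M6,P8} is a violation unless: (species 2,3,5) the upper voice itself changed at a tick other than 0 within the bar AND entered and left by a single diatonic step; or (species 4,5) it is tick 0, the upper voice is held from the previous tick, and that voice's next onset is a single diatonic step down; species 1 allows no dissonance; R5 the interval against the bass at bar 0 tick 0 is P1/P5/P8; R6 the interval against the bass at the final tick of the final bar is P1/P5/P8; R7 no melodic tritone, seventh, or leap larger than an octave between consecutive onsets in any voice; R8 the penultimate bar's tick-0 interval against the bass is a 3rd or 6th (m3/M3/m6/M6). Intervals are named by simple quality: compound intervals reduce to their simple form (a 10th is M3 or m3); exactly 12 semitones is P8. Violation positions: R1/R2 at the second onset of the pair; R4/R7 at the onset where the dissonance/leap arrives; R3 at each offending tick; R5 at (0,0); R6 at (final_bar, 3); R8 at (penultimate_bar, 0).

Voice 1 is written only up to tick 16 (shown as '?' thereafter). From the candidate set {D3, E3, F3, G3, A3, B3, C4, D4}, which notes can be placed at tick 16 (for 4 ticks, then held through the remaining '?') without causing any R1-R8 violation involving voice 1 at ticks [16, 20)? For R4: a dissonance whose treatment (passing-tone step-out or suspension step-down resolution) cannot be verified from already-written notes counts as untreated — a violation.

{B3, F3}

D3: violates R2
E3: violates R4
F3: legal
G3: violates R4
A3: violates R1
B3: legal
C4: violates R4
D4: violates R2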